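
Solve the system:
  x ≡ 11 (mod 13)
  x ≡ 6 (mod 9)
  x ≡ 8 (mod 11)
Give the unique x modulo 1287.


Moduli 13, 9, 11 are pairwise coprime; by CRT there is a unique solution modulo M = 13 · 9 · 11 = 1287.
Solve pairwise, accumulating the modulus:
  Start with x ≡ 11 (mod 13).
  Combine with x ≡ 6 (mod 9): since gcd(13, 9) = 1, we get a unique residue mod 117.
    Write x = 11 + 13·t and substitute into x ≡ 6 (mod 9): 13·t ≡ 6 − 11 = -5 (mod 9).
    Reduce coefficients mod 9: 4·t ≡ 4 (mod 9).
    The inverse of 4 mod 9 is 7 (since 4·7 = 28 = 3·9 + 1), so t ≡ 7·4 = 28 ≡ 1 (mod 9).
    Then x = 11 + 13·1 = 24, valid modulo lcm(13, 9) = 117: x ≡ 24 (mod 117).
  Combine with x ≡ 8 (mod 11): since gcd(117, 11) = 1, we get a unique residue mod 1287.
    Write x = 24 + 117·t and substitute into x ≡ 8 (mod 11): 117·t ≡ 8 − 24 = -16 (mod 11).
    Reduce coefficients mod 11: 7·t ≡ 6 (mod 11).
    The inverse of 7 mod 11 is 8 (since 7·8 = 56 = 5·11 + 1), so t ≡ 8·6 = 48 ≡ 4 (mod 11).
    Then x = 24 + 117·4 = 492, valid modulo lcm(117, 11) = 1287: x ≡ 492 (mod 1287).
Verify: 492 mod 13 = 11 ✓, 492 mod 9 = 6 ✓, 492 mod 11 = 8 ✓.

x ≡ 492 (mod 1287).


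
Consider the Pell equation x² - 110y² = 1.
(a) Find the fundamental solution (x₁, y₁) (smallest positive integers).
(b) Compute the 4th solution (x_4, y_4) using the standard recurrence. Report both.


Step 1: Find the fundamental solution (x₁, y₁) of x² - 110y² = 1.
  Expand √110 as a continued fraction. a₀ = ⌊√110⌋ = 10; iterate m_{k+1} = d_k·a_k − m_k, d_{k+1} = (110 − m_{k+1}²)/d_k, a_{k+1} = ⌊(a₀ + m_{k+1})/d_{k+1}⌋ (starting m₀ = 0, d₀ = 1), with convergents p_k = a_k·p_{k-1} + p_{k-2}, q_k = a_k·q_{k-1} + q_{k-2} (p₋₁ = 1, q₋₁ = 0):
  k = 0: a₀ = 10; p₀/q₀ = 10/1; p₀² − 110·q₀² = 100 − 110 = -10.
  k = 1: m = 10, d = 10, a = ⌊(10 + 10)/10⌋ = 2; p/q = (2·10 + 1)/(2·1 + 0) = 21/2; p² − 110·q² = 441 − 440 = 1.
  The first convergent with p² − 110·q² = 1 gives the fundamental solution (x₁, y₁) = (21, 2).
Step 2: Apply the recurrence (x_{n+1}, y_{n+1}) = (x₁x_n + 110y₁y_n, x₁y_n + y₁x_n) repeatedly.
  From (x_1, y_1) = (21, 2): x_2 = 21·21 + 110·2·2 = 881; y_2 = 21·2 + 2·21 = 84.
  From (x_2, y_2) = (881, 84): x_3 = 21·881 + 110·2·84 = 36981; y_3 = 21·84 + 2·881 = 3526.
  From (x_3, y_3) = (36981, 3526): x_4 = 21·36981 + 110·2·3526 = 1552321; y_4 = 21·3526 + 2·36981 = 148008.
Step 3: Verify x_4² - 110·y_4² = 2409700487041 - 2409700487040 = 1 (should be 1). ✓

(x_1, y_1) = (21, 2); (x_4, y_4) = (1552321, 148008).


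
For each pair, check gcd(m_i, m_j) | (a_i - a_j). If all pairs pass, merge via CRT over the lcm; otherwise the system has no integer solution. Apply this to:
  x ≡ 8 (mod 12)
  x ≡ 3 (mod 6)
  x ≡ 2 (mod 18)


Moduli 12, 6, 18 are not pairwise coprime, so CRT works modulo lcm(m_i) when all pairwise compatibility conditions hold.
Pairwise compatibility: gcd(m_i, m_j) must divide a_i - a_j for every pair.
Merge one congruence at a time:
  Start: x ≡ 8 (mod 12).
  Combine with x ≡ 3 (mod 6): gcd(12, 6) = 6, and 3 - 8 = -5 is NOT divisible by 6.
    ⇒ system is inconsistent (no integer solution).

No solution (the system is inconsistent).


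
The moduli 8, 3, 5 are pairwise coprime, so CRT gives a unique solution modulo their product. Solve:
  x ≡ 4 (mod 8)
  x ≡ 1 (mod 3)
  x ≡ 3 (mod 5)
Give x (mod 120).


Moduli 8, 3, 5 are pairwise coprime; by CRT there is a unique solution modulo M = 8 · 3 · 5 = 120.
Solve pairwise, accumulating the modulus:
  Start with x ≡ 4 (mod 8).
  Combine with x ≡ 1 (mod 3): since gcd(8, 3) = 1, we get a unique residue mod 24.
    Write x = 4 + 8·t and substitute into x ≡ 1 (mod 3): 8·t ≡ 1 − 4 = -3 (mod 3).
    Reduce coefficients mod 3: 2·t ≡ 0 (mod 3).
    The inverse of 2 mod 3 is 2 (since 2·2 = 4 = 1·3 + 1), so t ≡ 2·0 = 0 ≡ 0 (mod 3).
    Then x = 4 + 8·0 = 4, valid modulo lcm(8, 3) = 24: x ≡ 4 (mod 24).
  Combine with x ≡ 3 (mod 5): since gcd(24, 5) = 1, we get a unique residue mod 120.
    Write x = 4 + 24·t and substitute into x ≡ 3 (mod 5): 24·t ≡ 3 − 4 = -1 (mod 5).
    Reduce coefficients mod 5: 4·t ≡ 4 (mod 5).
    The inverse of 4 mod 5 is 4 (since 4·4 = 16 = 3·5 + 1), so t ≡ 4·4 = 16 ≡ 1 (mod 5).
    Then x = 4 + 24·1 = 28, valid modulo lcm(24, 5) = 120: x ≡ 28 (mod 120).
Verify: 28 mod 8 = 4 ✓, 28 mod 3 = 1 ✓, 28 mod 5 = 3 ✓.

x ≡ 28 (mod 120).


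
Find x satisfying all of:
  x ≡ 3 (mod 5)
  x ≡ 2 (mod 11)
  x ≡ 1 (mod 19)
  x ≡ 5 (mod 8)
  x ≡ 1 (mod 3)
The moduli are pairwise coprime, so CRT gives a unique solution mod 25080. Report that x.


Product of moduli M = 5 · 11 · 19 · 8 · 3 = 25080.
Merge one congruence at a time:
  Start: x ≡ 3 (mod 5).
  Combine with x ≡ 2 (mod 11); new modulus lcm = 55.
    Write x = 3 + 5·t and substitute into x ≡ 2 (mod 11): 5·t ≡ 2 − 3 = -1 (mod 11).
    Reduce coefficients mod 11: 5·t ≡ 10 (mod 11).
    The inverse of 5 mod 11 is 9 (since 5·9 = 45 = 4·11 + 1), so t ≡ 9·10 = 90 ≡ 2 (mod 11).
    Then x = 3 + 5·2 = 13, valid modulo lcm(5, 11) = 55: x ≡ 13 (mod 55).
  Combine with x ≡ 1 (mod 19); new modulus lcm = 1045.
    Write x = 13 + 55·t and substitute into x ≡ 1 (mod 19): 55·t ≡ 1 − 13 = -12 (mod 19).
    Reduce coefficients mod 19: 17·t ≡ 7 (mod 19).
    The inverse of 17 mod 19 is 9 (since 17·9 = 153 = 8·19 + 1), so t ≡ 9·7 = 63 ≡ 6 (mod 19).
    Then x = 13 + 55·6 = 343, valid modulo lcm(55, 19) = 1045: x ≡ 343 (mod 1045).
  Combine with x ≡ 5 (mod 8); new modulus lcm = 8360.
    Write x = 343 + 1045·t and substitute into x ≡ 5 (mod 8): 1045·t ≡ 5 − 343 = -338 (mod 8).
    Reduce coefficients mod 8: 5·t ≡ 6 (mod 8).
    The inverse of 5 mod 8 is 5 (since 5·5 = 25 = 3·8 + 1), so t ≡ 5·6 = 30 ≡ 6 (mod 8).
    Then x = 343 + 1045·6 = 6613, valid modulo lcm(1045, 8) = 8360: x ≡ 6613 (mod 8360).
  Combine with x ≡ 1 (mod 3); new modulus lcm = 25080.
    Write x = 6613 + 8360·t and substitute into x ≡ 1 (mod 3): 8360·t ≡ 1 − 6613 = -6612 (mod 3).
    Reduce coefficients mod 3: 2·t ≡ 0 (mod 3).
    The inverse of 2 mod 3 is 2 (since 2·2 = 4 = 1·3 + 1), so t ≡ 2·0 = 0 ≡ 0 (mod 3).
    Then x = 6613 + 8360·0 = 6613, valid modulo lcm(8360, 3) = 25080: x ≡ 6613 (mod 25080).
Verify against each original: 6613 mod 5 = 3, 6613 mod 11 = 2, 6613 mod 19 = 1, 6613 mod 8 = 5, 6613 mod 3 = 1.

x ≡ 6613 (mod 25080).


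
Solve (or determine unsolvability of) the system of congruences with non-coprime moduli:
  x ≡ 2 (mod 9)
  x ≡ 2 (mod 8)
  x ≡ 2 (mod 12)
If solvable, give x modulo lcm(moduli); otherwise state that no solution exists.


Moduli 9, 8, 12 are not pairwise coprime, so CRT works modulo lcm(m_i) when all pairwise compatibility conditions hold.
Pairwise compatibility: gcd(m_i, m_j) must divide a_i - a_j for every pair.
Merge one congruence at a time:
  Start: x ≡ 2 (mod 9).
  Combine with x ≡ 2 (mod 8): gcd(9, 8) = 1; 2 - 2 = 0, which IS divisible by 1, so compatible.
    Write x = 2 + 9·t and substitute into x ≡ 2 (mod 8): 9·t ≡ 2 − 2 = 0 (mod 8).
    Reduce coefficients mod 8: 1·t ≡ 0 (mod 8).
    So t ≡ 0 (mod 8).
    Then x = 2 + 9·0 = 2, valid modulo lcm(9, 8) = 72: x ≡ 2 (mod 72).
  Combine with x ≡ 2 (mod 12): gcd(72, 12) = 12; 2 - 2 = 0, which IS divisible by 12, so compatible.
    Write x = 2 + 72·t and substitute into x ≡ 2 (mod 12): 72·t ≡ 2 − 2 = 0 (mod 12).
    Divide the congruence (and modulus) by g = 12: 6·t ≡ 0 (mod 1).
    Modulo 1 every t works; take t = 0.
    Then x = 2 + 72·0 = 2, valid modulo lcm(72, 12) = 72: x ≡ 2 (mod 72).
Verify: 2 mod 9 = 2, 2 mod 8 = 2, 2 mod 12 = 2.

x ≡ 2 (mod 72).


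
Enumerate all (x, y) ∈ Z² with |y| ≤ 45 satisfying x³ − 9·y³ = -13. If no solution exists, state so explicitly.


The equation is x³ - 9y³ = -13. For fixed y, x³ = 9·y³ − 13, so a solution requires the RHS to be a perfect cube.
Strategy: iterate y from -45 to 45, compute RHS = 9·y³ − 13, and check whether it is a (positive or negative) perfect cube.
Check small values of y:
  y = 0: RHS = -13 is not a perfect cube.
  y = 1: RHS = -4 is not a perfect cube.
  y = -1: RHS = -22 is not a perfect cube.
  y = 2: RHS = 59 is not a perfect cube.
  y = -2: RHS = -85 is not a perfect cube.
  y = 3: RHS = 230 is not a perfect cube.
  y = -3: RHS = -256 is not a perfect cube.
Continuing the search up to |y| = 45 finds no solutions either.
No (x, y) in the scanned range satisfies the equation.

No integer solutions with |y| ≤ 45.


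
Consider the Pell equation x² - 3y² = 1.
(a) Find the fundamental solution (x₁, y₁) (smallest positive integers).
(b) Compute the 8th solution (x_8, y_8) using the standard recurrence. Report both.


Step 1: Find the fundamental solution (x₁, y₁) of x² - 3y² = 1.
  Expand √3 as a continued fraction. a₀ = ⌊√3⌋ = 1; iterate m_{k+1} = d_k·a_k − m_k, d_{k+1} = (3 − m_{k+1}²)/d_k, a_{k+1} = ⌊(a₀ + m_{k+1})/d_{k+1}⌋ (starting m₀ = 0, d₀ = 1), with convergents p_k = a_k·p_{k-1} + p_{k-2}, q_k = a_k·q_{k-1} + q_{k-2} (p₋₁ = 1, q₋₁ = 0):
  k = 0: a₀ = 1; p₀/q₀ = 1/1; p₀² − 3·q₀² = 1 − 3 = -2.
  k = 1: m = 1, d = 2, a = ⌊(1 + 1)/2⌋ = 1; p/q = (1·1 + 1)/(1·1 + 0) = 2/1; p² − 3·q² = 4 − 3 = 1.
  The first convergent with p² − 3·q² = 1 gives the fundamental solution (x₁, y₁) = (2, 1).
Step 2: Apply the recurrence (x_{n+1}, y_{n+1}) = (x₁x_n + 3y₁y_n, x₁y_n + y₁x_n) repeatedly.
  From (x_1, y_1) = (2, 1): x_2 = 2·2 + 3·1·1 = 7; y_2 = 2·1 + 1·2 = 4.
  From (x_2, y_2) = (7, 4): x_3 = 2·7 + 3·1·4 = 26; y_3 = 2·4 + 1·7 = 15.
  From (x_3, y_3) = (26, 15): x_4 = 2·26 + 3·1·15 = 97; y_4 = 2·15 + 1·26 = 56.
  From (x_4, y_4) = (97, 56): x_5 = 2·97 + 3·1·56 = 362; y_5 = 2·56 + 1·97 = 209.
  From (x_5, y_5) = (362, 209): x_6 = 2·362 + 3·1·209 = 1351; y_6 = 2·209 + 1·362 = 780.
  From (x_6, y_6) = (1351, 780): x_7 = 2·1351 + 3·1·780 = 5042; y_7 = 2·780 + 1·1351 = 2911.
  From (x_7, y_7) = (5042, 2911): x_8 = 2·5042 + 3·1·2911 = 18817; y_8 = 2·2911 + 1·5042 = 10864.
Step 3: Verify x_8² - 3·y_8² = 354079489 - 354079488 = 1 (should be 1). ✓

(x_1, y_1) = (2, 1); (x_8, y_8) = (18817, 10864).


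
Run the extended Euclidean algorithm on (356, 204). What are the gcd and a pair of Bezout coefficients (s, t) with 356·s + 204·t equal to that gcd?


Euclidean algorithm on (356, 204) — divide until remainder is 0:
  356 = 1 · 204 + 152
  204 = 1 · 152 + 52
  152 = 2 · 52 + 48
  52 = 1 · 48 + 4
  48 = 12 · 4 + 0
gcd(356, 204) = 4.
Track Bezout coefficients alongside the remainders: start with r₀ = 356 = a·1 + b·0 (s = 1, t = 0) and r₁ = 204 = a·0 + b·1 (s = 0, t = 1); each new remainder r_{k+1} = r_{k-1} − q_k·r_k inherits s_{k+1} = s_{k-1} − q_k·s_k, t_{k+1} = t_{k-1} − q_k·t_k, so r_k = a·s_k + b·t_k at every step:
  q = 1: r = 152, s = 1 − 1·0 = 1, t = 0 − 1·1 = -1  (check: 356·1 + 204·(-1) = 152)
  q = 1: r = 52, s = 0 − 1·1 = -1, t = 1 − 1·(-1) = 2  (check: 356·(-1) + 204·2 = 52)
  q = 2: r = 48, s = 1 − 2·(-1) = 3, t = -1 − 2·2 = -5  (check: 356·3 + 204·(-5) = 48)
  q = 1: r = 4, s = -1 − 1·3 = -4, t = 2 − 1·(-5) = 7  (check: 356·(-4) + 204·7 = 4)
The row with r = 4 (the gcd) gives the Bezout coefficients s = -4, t = 7.
Result: 356 · (-4) + 204 · (7) = 4.

gcd(356, 204) = 4; s = -4, t = 7 (check: 356·(-4) + 204·7 = 4).


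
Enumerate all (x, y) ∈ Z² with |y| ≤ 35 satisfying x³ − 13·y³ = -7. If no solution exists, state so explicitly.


The equation is x³ - 13y³ = -7. For fixed y, x³ = 13·y³ − 7, so a solution requires the RHS to be a perfect cube.
Strategy: iterate y from -35 to 35, compute RHS = 13·y³ − 7, and check whether it is a (positive or negative) perfect cube.
Check small values of y:
  y = 0: RHS = -7 is not a perfect cube.
  y = 1: RHS = 6 is not a perfect cube.
  y = -1: RHS = -20 is not a perfect cube.
  y = 2: RHS = 97 is not a perfect cube.
  y = -2: RHS = -111 is not a perfect cube.
  y = 3: RHS = 344 is not a perfect cube.
  y = -3: RHS = -358 is not a perfect cube.
Continuing the search up to |y| = 35 finds no solutions either.
No (x, y) in the scanned range satisfies the equation.

No integer solutions with |y| ≤ 35.


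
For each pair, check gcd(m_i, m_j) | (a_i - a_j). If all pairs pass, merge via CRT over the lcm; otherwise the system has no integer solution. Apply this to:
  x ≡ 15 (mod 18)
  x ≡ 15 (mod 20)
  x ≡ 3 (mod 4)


Moduli 18, 20, 4 are not pairwise coprime, so CRT works modulo lcm(m_i) when all pairwise compatibility conditions hold.
Pairwise compatibility: gcd(m_i, m_j) must divide a_i - a_j for every pair.
Merge one congruence at a time:
  Start: x ≡ 15 (mod 18).
  Combine with x ≡ 15 (mod 20): gcd(18, 20) = 2; 15 - 15 = 0, which IS divisible by 2, so compatible.
    Write x = 15 + 18·t and substitute into x ≡ 15 (mod 20): 18·t ≡ 15 − 15 = 0 (mod 20).
    Divide the congruence (and modulus) by g = 2: 9·t ≡ 0 (mod 10).
    The inverse of 9 mod 10 is 9 (since 9·9 = 81 = 8·10 + 1), so t ≡ 9·0 = 0 ≡ 0 (mod 10).
    Then x = 15 + 18·0 = 15, valid modulo lcm(18, 20) = 180: x ≡ 15 (mod 180).
  Combine with x ≡ 3 (mod 4): gcd(180, 4) = 4; 3 - 15 = -12, which IS divisible by 4, so compatible.
    Write x = 15 + 180·t and substitute into x ≡ 3 (mod 4): 180·t ≡ 3 − 15 = -12 (mod 4).
    Divide the congruence (and modulus) by g = 4: 45·t ≡ -3 (mod 1).
    Modulo 1 every t works; take t = 0.
    Then x = 15 + 180·0 = 15, valid modulo lcm(180, 4) = 180: x ≡ 15 (mod 180).
Verify: 15 mod 18 = 15, 15 mod 20 = 15, 15 mod 4 = 3.

x ≡ 15 (mod 180).


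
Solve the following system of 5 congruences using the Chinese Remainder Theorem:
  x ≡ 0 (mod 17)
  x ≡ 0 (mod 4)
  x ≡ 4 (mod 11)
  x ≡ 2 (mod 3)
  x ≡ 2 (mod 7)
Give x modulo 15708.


Product of moduli M = 17 · 4 · 11 · 3 · 7 = 15708.
Merge one congruence at a time:
  Start: x ≡ 0 (mod 17).
  Combine with x ≡ 0 (mod 4); new modulus lcm = 68.
    Write x = 0 + 17·t and substitute into x ≡ 0 (mod 4): 17·t ≡ 0 − 0 = 0 (mod 4).
    Reduce coefficients mod 4: 1·t ≡ 0 (mod 4).
    So t ≡ 0 (mod 4).
    Then x = 0 + 17·0 = 0, valid modulo lcm(17, 4) = 68: x ≡ 0 (mod 68).
  Combine with x ≡ 4 (mod 11); new modulus lcm = 748.
    Write x = 0 + 68·t and substitute into x ≡ 4 (mod 11): 68·t ≡ 4 − 0 = 4 (mod 11).
    Reduce coefficients mod 11: 2·t ≡ 4 (mod 11).
    The inverse of 2 mod 11 is 6 (since 2·6 = 12 = 1·11 + 1), so t ≡ 6·4 = 24 ≡ 2 (mod 11).
    Then x = 0 + 68·2 = 136, valid modulo lcm(68, 11) = 748: x ≡ 136 (mod 748).
  Combine with x ≡ 2 (mod 3); new modulus lcm = 2244.
    Write x = 136 + 748·t and substitute into x ≡ 2 (mod 3): 748·t ≡ 2 − 136 = -134 (mod 3).
    Reduce coefficients mod 3: 1·t ≡ 1 (mod 3).
    So t ≡ 1 (mod 3).
    Then x = 136 + 748·1 = 884, valid modulo lcm(748, 3) = 2244: x ≡ 884 (mod 2244).
  Combine with x ≡ 2 (mod 7); new modulus lcm = 15708.
    Write x = 884 + 2244·t and substitute into x ≡ 2 (mod 7): 2244·t ≡ 2 − 884 = -882 (mod 7).
    Reduce coefficients mod 7: 4·t ≡ 0 (mod 7).
    The inverse of 4 mod 7 is 2 (since 4·2 = 8 = 1·7 + 1), so t ≡ 2·0 = 0 ≡ 0 (mod 7).
    Then x = 884 + 2244·0 = 884, valid modulo lcm(2244, 7) = 15708: x ≡ 884 (mod 15708).
Verify against each original: 884 mod 17 = 0, 884 mod 4 = 0, 884 mod 11 = 4, 884 mod 3 = 2, 884 mod 7 = 2.

x ≡ 884 (mod 15708).


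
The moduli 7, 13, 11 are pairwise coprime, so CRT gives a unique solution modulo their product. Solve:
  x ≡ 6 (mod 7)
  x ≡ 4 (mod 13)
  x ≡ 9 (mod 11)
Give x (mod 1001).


Moduli 7, 13, 11 are pairwise coprime; by CRT there is a unique solution modulo M = 7 · 13 · 11 = 1001.
Solve pairwise, accumulating the modulus:
  Start with x ≡ 6 (mod 7).
  Combine with x ≡ 4 (mod 13): since gcd(7, 13) = 1, we get a unique residue mod 91.
    Write x = 6 + 7·t and substitute into x ≡ 4 (mod 13): 7·t ≡ 4 − 6 = -2 (mod 13).
    Reduce coefficients mod 13: 7·t ≡ 11 (mod 13).
    The inverse of 7 mod 13 is 2 (since 7·2 = 14 = 1·13 + 1), so t ≡ 2·11 = 22 ≡ 9 (mod 13).
    Then x = 6 + 7·9 = 69, valid modulo lcm(7, 13) = 91: x ≡ 69 (mod 91).
  Combine with x ≡ 9 (mod 11): since gcd(91, 11) = 1, we get a unique residue mod 1001.
    Write x = 69 + 91·t and substitute into x ≡ 9 (mod 11): 91·t ≡ 9 − 69 = -60 (mod 11).
    Reduce coefficients mod 11: 3·t ≡ 6 (mod 11).
    The inverse of 3 mod 11 is 4 (since 3·4 = 12 = 1·11 + 1), so t ≡ 4·6 = 24 ≡ 2 (mod 11).
    Then x = 69 + 91·2 = 251, valid modulo lcm(91, 11) = 1001: x ≡ 251 (mod 1001).
Verify: 251 mod 7 = 6 ✓, 251 mod 13 = 4 ✓, 251 mod 11 = 9 ✓.

x ≡ 251 (mod 1001).


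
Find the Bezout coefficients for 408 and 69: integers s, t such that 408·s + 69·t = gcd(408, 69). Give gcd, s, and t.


Euclidean algorithm on (408, 69) — divide until remainder is 0:
  408 = 5 · 69 + 63
  69 = 1 · 63 + 6
  63 = 10 · 6 + 3
  6 = 2 · 3 + 0
gcd(408, 69) = 3.
Track Bezout coefficients alongside the remainders: start with r₀ = 408 = a·1 + b·0 (s = 1, t = 0) and r₁ = 69 = a·0 + b·1 (s = 0, t = 1); each new remainder r_{k+1} = r_{k-1} − q_k·r_k inherits s_{k+1} = s_{k-1} − q_k·s_k, t_{k+1} = t_{k-1} − q_k·t_k, so r_k = a·s_k + b·t_k at every step:
  q = 5: r = 63, s = 1 − 5·0 = 1, t = 0 − 5·1 = -5  (check: 408·1 + 69·(-5) = 63)
  q = 1: r = 6, s = 0 − 1·1 = -1, t = 1 − 1·(-5) = 6  (check: 408·(-1) + 69·6 = 6)
  q = 10: r = 3, s = 1 − 10·(-1) = 11, t = -5 − 10·6 = -65  (check: 408·11 + 69·(-65) = 3)
The row with r = 3 (the gcd) gives the Bezout coefficients s = 11, t = -65.
Result: 408 · (11) + 69 · (-65) = 3.

gcd(408, 69) = 3; s = 11, t = -65 (check: 408·11 + 69·(-65) = 3).


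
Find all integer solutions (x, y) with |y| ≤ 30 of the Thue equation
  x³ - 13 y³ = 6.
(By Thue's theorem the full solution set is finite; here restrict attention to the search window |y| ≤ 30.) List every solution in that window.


The equation is x³ - 13y³ = 6. For fixed y, x³ = 13·y³ + 6, so a solution requires the RHS to be a perfect cube.
Strategy: iterate y from -30 to 30, compute RHS = 13·y³ + 6, and check whether it is a (positive or negative) perfect cube.
Check small values of y:
  y = 0: RHS = 6 is not a perfect cube.
  y = 1: RHS = 19 is not a perfect cube.
  y = -1: RHS = -7 is not a perfect cube.
  y = 2: RHS = 110 is not a perfect cube.
  y = -2: RHS = -98 is not a perfect cube.
  y = 3: RHS = 357 is not a perfect cube.
  y = -3: RHS = -345 is not a perfect cube.
Continuing the search up to |y| = 30 finds no solutions either.
No (x, y) in the scanned range satisfies the equation.

No integer solutions with |y| ≤ 30.


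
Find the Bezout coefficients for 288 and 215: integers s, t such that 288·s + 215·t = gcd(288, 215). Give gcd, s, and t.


Euclidean algorithm on (288, 215) — divide until remainder is 0:
  288 = 1 · 215 + 73
  215 = 2 · 73 + 69
  73 = 1 · 69 + 4
  69 = 17 · 4 + 1
  4 = 4 · 1 + 0
gcd(288, 215) = 1.
Track Bezout coefficients alongside the remainders: start with r₀ = 288 = a·1 + b·0 (s = 1, t = 0) and r₁ = 215 = a·0 + b·1 (s = 0, t = 1); each new remainder r_{k+1} = r_{k-1} − q_k·r_k inherits s_{k+1} = s_{k-1} − q_k·s_k, t_{k+1} = t_{k-1} − q_k·t_k, so r_k = a·s_k + b·t_k at every step:
  q = 1: r = 73, s = 1 − 1·0 = 1, t = 0 − 1·1 = -1  (check: 288·1 + 215·(-1) = 73)
  q = 2: r = 69, s = 0 − 2·1 = -2, t = 1 − 2·(-1) = 3  (check: 288·(-2) + 215·3 = 69)
  q = 1: r = 4, s = 1 − 1·(-2) = 3, t = -1 − 1·3 = -4  (check: 288·3 + 215·(-4) = 4)
  q = 17: r = 1, s = -2 − 17·3 = -53, t = 3 − 17·(-4) = 71  (check: 288·(-53) + 215·71 = 1)
The row with r = 1 (the gcd) gives the Bezout coefficients s = -53, t = 71.
Result: 288 · (-53) + 215 · (71) = 1.

gcd(288, 215) = 1; s = -53, t = 71 (check: 288·(-53) + 215·71 = 1).


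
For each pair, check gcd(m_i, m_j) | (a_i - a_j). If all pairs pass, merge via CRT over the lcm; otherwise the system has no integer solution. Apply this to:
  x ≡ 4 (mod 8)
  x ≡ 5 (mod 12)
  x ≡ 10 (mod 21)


Moduli 8, 12, 21 are not pairwise coprime, so CRT works modulo lcm(m_i) when all pairwise compatibility conditions hold.
Pairwise compatibility: gcd(m_i, m_j) must divide a_i - a_j for every pair.
Merge one congruence at a time:
  Start: x ≡ 4 (mod 8).
  Combine with x ≡ 5 (mod 12): gcd(8, 12) = 4, and 5 - 4 = 1 is NOT divisible by 4.
    ⇒ system is inconsistent (no integer solution).

No solution (the system is inconsistent).


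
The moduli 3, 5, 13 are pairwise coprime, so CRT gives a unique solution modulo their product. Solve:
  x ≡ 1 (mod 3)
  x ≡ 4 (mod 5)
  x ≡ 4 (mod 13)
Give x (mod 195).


Moduli 3, 5, 13 are pairwise coprime; by CRT there is a unique solution modulo M = 3 · 5 · 13 = 195.
Solve pairwise, accumulating the modulus:
  Start with x ≡ 1 (mod 3).
  Combine with x ≡ 4 (mod 5): since gcd(3, 5) = 1, we get a unique residue mod 15.
    Write x = 1 + 3·t and substitute into x ≡ 4 (mod 5): 3·t ≡ 4 − 1 = 3 (mod 5).
    The inverse of 3 mod 5 is 2 (since 3·2 = 6 = 1·5 + 1), so t ≡ 2·3 = 6 ≡ 1 (mod 5).
    Then x = 1 + 3·1 = 4, valid modulo lcm(3, 5) = 15: x ≡ 4 (mod 15).
  Combine with x ≡ 4 (mod 13): since gcd(15, 13) = 1, we get a unique residue mod 195.
    Write x = 4 + 15·t and substitute into x ≡ 4 (mod 13): 15·t ≡ 4 − 4 = 0 (mod 13).
    Reduce coefficients mod 13: 2·t ≡ 0 (mod 13).
    The inverse of 2 mod 13 is 7 (since 2·7 = 14 = 1·13 + 1), so t ≡ 7·0 = 0 ≡ 0 (mod 13).
    Then x = 4 + 15·0 = 4, valid modulo lcm(15, 13) = 195: x ≡ 4 (mod 195).
Verify: 4 mod 3 = 1 ✓, 4 mod 5 = 4 ✓, 4 mod 13 = 4 ✓.

x ≡ 4 (mod 195).


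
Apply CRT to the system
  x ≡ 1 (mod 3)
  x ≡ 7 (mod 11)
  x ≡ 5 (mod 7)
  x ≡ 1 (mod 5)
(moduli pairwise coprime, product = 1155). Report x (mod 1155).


Product of moduli M = 3 · 11 · 7 · 5 = 1155.
Merge one congruence at a time:
  Start: x ≡ 1 (mod 3).
  Combine with x ≡ 7 (mod 11); new modulus lcm = 33.
    Write x = 1 + 3·t and substitute into x ≡ 7 (mod 11): 3·t ≡ 7 − 1 = 6 (mod 11).
    The inverse of 3 mod 11 is 4 (since 3·4 = 12 = 1·11 + 1), so t ≡ 4·6 = 24 ≡ 2 (mod 11).
    Then x = 1 + 3·2 = 7, valid modulo lcm(3, 11) = 33: x ≡ 7 (mod 33).
  Combine with x ≡ 5 (mod 7); new modulus lcm = 231.
    Write x = 7 + 33·t and substitute into x ≡ 5 (mod 7): 33·t ≡ 5 − 7 = -2 (mod 7).
    Reduce coefficients mod 7: 5·t ≡ 5 (mod 7).
    The inverse of 5 mod 7 is 3 (since 5·3 = 15 = 2·7 + 1), so t ≡ 3·5 = 15 ≡ 1 (mod 7).
    Then x = 7 + 33·1 = 40, valid modulo lcm(33, 7) = 231: x ≡ 40 (mod 231).
  Combine with x ≡ 1 (mod 5); new modulus lcm = 1155.
    Write x = 40 + 231·t and substitute into x ≡ 1 (mod 5): 231·t ≡ 1 − 40 = -39 (mod 5).
    Reduce coefficients mod 5: 1·t ≡ 1 (mod 5).
    So t ≡ 1 (mod 5).
    Then x = 40 + 231·1 = 271, valid modulo lcm(231, 5) = 1155: x ≡ 271 (mod 1155).
Verify against each original: 271 mod 3 = 1, 271 mod 11 = 7, 271 mod 7 = 5, 271 mod 5 = 1.

x ≡ 271 (mod 1155).


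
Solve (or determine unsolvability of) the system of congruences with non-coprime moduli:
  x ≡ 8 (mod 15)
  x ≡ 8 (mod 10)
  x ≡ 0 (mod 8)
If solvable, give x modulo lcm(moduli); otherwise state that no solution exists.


Moduli 15, 10, 8 are not pairwise coprime, so CRT works modulo lcm(m_i) when all pairwise compatibility conditions hold.
Pairwise compatibility: gcd(m_i, m_j) must divide a_i - a_j for every pair.
Merge one congruence at a time:
  Start: x ≡ 8 (mod 15).
  Combine with x ≡ 8 (mod 10): gcd(15, 10) = 5; 8 - 8 = 0, which IS divisible by 5, so compatible.
    Write x = 8 + 15·t and substitute into x ≡ 8 (mod 10): 15·t ≡ 8 − 8 = 0 (mod 10).
    Divide the congruence (and modulus) by g = 5: 3·t ≡ 0 (mod 2).
    Reduce coefficients mod 2: 1·t ≡ 0 (mod 2).
    So t ≡ 0 (mod 2).
    Then x = 8 + 15·0 = 8, valid modulo lcm(15, 10) = 30: x ≡ 8 (mod 30).
  Combine with x ≡ 0 (mod 8): gcd(30, 8) = 2; 0 - 8 = -8, which IS divisible by 2, so compatible.
    Write x = 8 + 30·t and substitute into x ≡ 0 (mod 8): 30·t ≡ 0 − 8 = -8 (mod 8).
    Divide the congruence (and modulus) by g = 2: 15·t ≡ -4 (mod 4).
    Reduce coefficients mod 4: 3·t ≡ 0 (mod 4).
    The inverse of 3 mod 4 is 3 (since 3·3 = 9 = 2·4 + 1), so t ≡ 3·0 = 0 ≡ 0 (mod 4).
    Then x = 8 + 30·0 = 8, valid modulo lcm(30, 8) = 120: x ≡ 8 (mod 120).
Verify: 8 mod 15 = 8, 8 mod 10 = 8, 8 mod 8 = 0.

x ≡ 8 (mod 120).


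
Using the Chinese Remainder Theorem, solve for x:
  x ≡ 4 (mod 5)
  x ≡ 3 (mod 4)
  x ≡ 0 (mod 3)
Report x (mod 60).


Moduli 5, 4, 3 are pairwise coprime; by CRT there is a unique solution modulo M = 5 · 4 · 3 = 60.
Solve pairwise, accumulating the modulus:
  Start with x ≡ 4 (mod 5).
  Combine with x ≡ 3 (mod 4): since gcd(5, 4) = 1, we get a unique residue mod 20.
    Write x = 4 + 5·t and substitute into x ≡ 3 (mod 4): 5·t ≡ 3 − 4 = -1 (mod 4).
    Reduce coefficients mod 4: 1·t ≡ 3 (mod 4).
    So t ≡ 3 (mod 4).
    Then x = 4 + 5·3 = 19, valid modulo lcm(5, 4) = 20: x ≡ 19 (mod 20).
  Combine with x ≡ 0 (mod 3): since gcd(20, 3) = 1, we get a unique residue mod 60.
    Write x = 19 + 20·t and substitute into x ≡ 0 (mod 3): 20·t ≡ 0 − 19 = -19 (mod 3).
    Reduce coefficients mod 3: 2·t ≡ 2 (mod 3).
    The inverse of 2 mod 3 is 2 (since 2·2 = 4 = 1·3 + 1), so t ≡ 2·2 = 4 ≡ 1 (mod 3).
    Then x = 19 + 20·1 = 39, valid modulo lcm(20, 3) = 60: x ≡ 39 (mod 60).
Verify: 39 mod 5 = 4 ✓, 39 mod 4 = 3 ✓, 39 mod 3 = 0 ✓.

x ≡ 39 (mod 60).


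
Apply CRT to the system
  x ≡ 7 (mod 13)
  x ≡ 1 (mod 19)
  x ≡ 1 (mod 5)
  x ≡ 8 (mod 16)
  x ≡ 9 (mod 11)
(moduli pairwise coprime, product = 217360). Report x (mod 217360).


Product of moduli M = 13 · 19 · 5 · 16 · 11 = 217360.
Merge one congruence at a time:
  Start: x ≡ 7 (mod 13).
  Combine with x ≡ 1 (mod 19); new modulus lcm = 247.
    Write x = 7 + 13·t and substitute into x ≡ 1 (mod 19): 13·t ≡ 1 − 7 = -6 (mod 19).
    Reduce coefficients mod 19: 13·t ≡ 13 (mod 19).
    The inverse of 13 mod 19 is 3 (since 13·3 = 39 = 2·19 + 1), so t ≡ 3·13 = 39 ≡ 1 (mod 19).
    Then x = 7 + 13·1 = 20, valid modulo lcm(13, 19) = 247: x ≡ 20 (mod 247).
  Combine with x ≡ 1 (mod 5); new modulus lcm = 1235.
    Write x = 20 + 247·t and substitute into x ≡ 1 (mod 5): 247·t ≡ 1 − 20 = -19 (mod 5).
    Reduce coefficients mod 5: 2·t ≡ 1 (mod 5).
    The inverse of 2 mod 5 is 3 (since 2·3 = 6 = 1·5 + 1), so t ≡ 3·1 = 3 ≡ 3 (mod 5).
    Then x = 20 + 247·3 = 761, valid modulo lcm(247, 5) = 1235: x ≡ 761 (mod 1235).
  Combine with x ≡ 8 (mod 16); new modulus lcm = 19760.
    Write x = 761 + 1235·t and substitute into x ≡ 8 (mod 16): 1235·t ≡ 8 − 761 = -753 (mod 16).
    Reduce coefficients mod 16: 3·t ≡ 15 (mod 16).
    The inverse of 3 mod 16 is 11 (since 3·11 = 33 = 2·16 + 1), so t ≡ 11·15 = 165 ≡ 5 (mod 16).
    Then x = 761 + 1235·5 = 6936, valid modulo lcm(1235, 16) = 19760: x ≡ 6936 (mod 19760).
  Combine with x ≡ 9 (mod 11); new modulus lcm = 217360.
    Write x = 6936 + 19760·t and substitute into x ≡ 9 (mod 11): 19760·t ≡ 9 − 6936 = -6927 (mod 11).
    Reduce coefficients mod 11: 4·t ≡ 3 (mod 11).
    The inverse of 4 mod 11 is 3 (since 4·3 = 12 = 1·11 + 1), so t ≡ 3·3 = 9 ≡ 9 (mod 11).
    Then x = 6936 + 19760·9 = 184776, valid modulo lcm(19760, 11) = 217360: x ≡ 184776 (mod 217360).
Verify against each original: 184776 mod 13 = 7, 184776 mod 19 = 1, 184776 mod 5 = 1, 184776 mod 16 = 8, 184776 mod 11 = 9.

x ≡ 184776 (mod 217360).


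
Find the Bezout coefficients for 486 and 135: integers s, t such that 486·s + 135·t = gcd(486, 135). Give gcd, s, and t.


Euclidean algorithm on (486, 135) — divide until remainder is 0:
  486 = 3 · 135 + 81
  135 = 1 · 81 + 54
  81 = 1 · 54 + 27
  54 = 2 · 27 + 0
gcd(486, 135) = 27.
Track Bezout coefficients alongside the remainders: start with r₀ = 486 = a·1 + b·0 (s = 1, t = 0) and r₁ = 135 = a·0 + b·1 (s = 0, t = 1); each new remainder r_{k+1} = r_{k-1} − q_k·r_k inherits s_{k+1} = s_{k-1} − q_k·s_k, t_{k+1} = t_{k-1} − q_k·t_k, so r_k = a·s_k + b·t_k at every step:
  q = 3: r = 81, s = 1 − 3·0 = 1, t = 0 − 3·1 = -3  (check: 486·1 + 135·(-3) = 81)
  q = 1: r = 54, s = 0 − 1·1 = -1, t = 1 − 1·(-3) = 4  (check: 486·(-1) + 135·4 = 54)
  q = 1: r = 27, s = 1 − 1·(-1) = 2, t = -3 − 1·4 = -7  (check: 486·2 + 135·(-7) = 27)
The row with r = 27 (the gcd) gives the Bezout coefficients s = 2, t = -7.
Result: 486 · (2) + 135 · (-7) = 27.

gcd(486, 135) = 27; s = 2, t = -7 (check: 486·2 + 135·(-7) = 27).


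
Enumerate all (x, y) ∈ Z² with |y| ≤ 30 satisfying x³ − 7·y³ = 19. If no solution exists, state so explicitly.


The equation is x³ - 7y³ = 19. For fixed y, x³ = 7·y³ + 19, so a solution requires the RHS to be a perfect cube.
Strategy: iterate y from -30 to 30, compute RHS = 7·y³ + 19, and check whether it is a (positive or negative) perfect cube.
Check small values of y:
  y = 0: RHS = 19 is not a perfect cube.
  y = 1: RHS = 26 is not a perfect cube.
  y = -1: RHS = 12 is not a perfect cube.
  y = 2: RHS = 75 is not a perfect cube.
  y = -2: RHS = -37 is not a perfect cube.
  y = 3: RHS = 208 is not a perfect cube.
  y = -3: RHS = -170 is not a perfect cube.
Continuing the search up to |y| = 30 finds no solutions either.
No (x, y) in the scanned range satisfies the equation.

No integer solutions with |y| ≤ 30.


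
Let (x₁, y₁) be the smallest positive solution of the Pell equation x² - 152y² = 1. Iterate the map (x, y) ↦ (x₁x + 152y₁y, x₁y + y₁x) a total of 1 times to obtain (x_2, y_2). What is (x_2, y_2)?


Step 1: Find the fundamental solution (x₁, y₁) of x² - 152y² = 1.
  Expand √152 as a continued fraction. a₀ = ⌊√152⌋ = 12; iterate m_{k+1} = d_k·a_k − m_k, d_{k+1} = (152 − m_{k+1}²)/d_k, a_{k+1} = ⌊(a₀ + m_{k+1})/d_{k+1}⌋ (starting m₀ = 0, d₀ = 1), with convergents p_k = a_k·p_{k-1} + p_{k-2}, q_k = a_k·q_{k-1} + q_{k-2} (p₋₁ = 1, q₋₁ = 0):
  k = 0: a₀ = 12; p₀/q₀ = 12/1; p₀² − 152·q₀² = 144 − 152 = -8.
  k = 1: m = 12, d = 8, a = ⌊(12 + 12)/8⌋ = 3; p/q = (3·12 + 1)/(3·1 + 0) = 37/3; p² − 152·q² = 1369 − 1368 = 1.
  The first convergent with p² − 152·q² = 1 gives the fundamental solution (x₁, y₁) = (37, 3).
Step 2: Apply the recurrence (x_{n+1}, y_{n+1}) = (x₁x_n + 152y₁y_n, x₁y_n + y₁x_n) repeatedly.
  From (x_1, y_1) = (37, 3): x_2 = 37·37 + 152·3·3 = 2737; y_2 = 37·3 + 3·37 = 222.
Step 3: Verify x_2² - 152·y_2² = 7491169 - 7491168 = 1 (should be 1). ✓

(x_1, y_1) = (37, 3); (x_2, y_2) = (2737, 222).


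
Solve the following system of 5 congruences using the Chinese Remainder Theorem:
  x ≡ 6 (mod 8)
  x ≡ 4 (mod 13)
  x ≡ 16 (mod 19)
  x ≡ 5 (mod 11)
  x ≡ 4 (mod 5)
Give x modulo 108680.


Product of moduli M = 8 · 13 · 19 · 11 · 5 = 108680.
Merge one congruence at a time:
  Start: x ≡ 6 (mod 8).
  Combine with x ≡ 4 (mod 13); new modulus lcm = 104.
    Write x = 6 + 8·t and substitute into x ≡ 4 (mod 13): 8·t ≡ 4 − 6 = -2 (mod 13).
    Reduce coefficients mod 13: 8·t ≡ 11 (mod 13).
    The inverse of 8 mod 13 is 5 (since 8·5 = 40 = 3·13 + 1), so t ≡ 5·11 = 55 ≡ 3 (mod 13).
    Then x = 6 + 8·3 = 30, valid modulo lcm(8, 13) = 104: x ≡ 30 (mod 104).
  Combine with x ≡ 16 (mod 19); new modulus lcm = 1976.
    Write x = 30 + 104·t and substitute into x ≡ 16 (mod 19): 104·t ≡ 16 − 30 = -14 (mod 19).
    Reduce coefficients mod 19: 9·t ≡ 5 (mod 19).
    The inverse of 9 mod 19 is 17 (since 9·17 = 153 = 8·19 + 1), so t ≡ 17·5 = 85 ≡ 9 (mod 19).
    Then x = 30 + 104·9 = 966, valid modulo lcm(104, 19) = 1976: x ≡ 966 (mod 1976).
  Combine with x ≡ 5 (mod 11); new modulus lcm = 21736.
    Write x = 966 + 1976·t and substitute into x ≡ 5 (mod 11): 1976·t ≡ 5 − 966 = -961 (mod 11).
    Reduce coefficients mod 11: 7·t ≡ 7 (mod 11).
    The inverse of 7 mod 11 is 8 (since 7·8 = 56 = 5·11 + 1), so t ≡ 8·7 = 56 ≡ 1 (mod 11).
    Then x = 966 + 1976·1 = 2942, valid modulo lcm(1976, 11) = 21736: x ≡ 2942 (mod 21736).
  Combine with x ≡ 4 (mod 5); new modulus lcm = 108680.
    Write x = 2942 + 21736·t and substitute into x ≡ 4 (mod 5): 21736·t ≡ 4 − 2942 = -2938 (mod 5).
    Reduce coefficients mod 5: 1·t ≡ 2 (mod 5).
    So t ≡ 2 (mod 5).
    Then x = 2942 + 21736·2 = 46414, valid modulo lcm(21736, 5) = 108680: x ≡ 46414 (mod 108680).
Verify against each original: 46414 mod 8 = 6, 46414 mod 13 = 4, 46414 mod 19 = 16, 46414 mod 11 = 5, 46414 mod 5 = 4.

x ≡ 46414 (mod 108680).


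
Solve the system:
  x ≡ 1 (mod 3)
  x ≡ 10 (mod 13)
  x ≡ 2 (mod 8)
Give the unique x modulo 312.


Moduli 3, 13, 8 are pairwise coprime; by CRT there is a unique solution modulo M = 3 · 13 · 8 = 312.
Solve pairwise, accumulating the modulus:
  Start with x ≡ 1 (mod 3).
  Combine with x ≡ 10 (mod 13): since gcd(3, 13) = 1, we get a unique residue mod 39.
    Write x = 1 + 3·t and substitute into x ≡ 10 (mod 13): 3·t ≡ 10 − 1 = 9 (mod 13).
    The inverse of 3 mod 13 is 9 (since 3·9 = 27 = 2·13 + 1), so t ≡ 9·9 = 81 ≡ 3 (mod 13).
    Then x = 1 + 3·3 = 10, valid modulo lcm(3, 13) = 39: x ≡ 10 (mod 39).
  Combine with x ≡ 2 (mod 8): since gcd(39, 8) = 1, we get a unique residue mod 312.
    Write x = 10 + 39·t and substitute into x ≡ 2 (mod 8): 39·t ≡ 2 − 10 = -8 (mod 8).
    Reduce coefficients mod 8: 7·t ≡ 0 (mod 8).
    The inverse of 7 mod 8 is 7 (since 7·7 = 49 = 6·8 + 1), so t ≡ 7·0 = 0 ≡ 0 (mod 8).
    Then x = 10 + 39·0 = 10, valid modulo lcm(39, 8) = 312: x ≡ 10 (mod 312).
Verify: 10 mod 3 = 1 ✓, 10 mod 13 = 10 ✓, 10 mod 8 = 2 ✓.

x ≡ 10 (mod 312).


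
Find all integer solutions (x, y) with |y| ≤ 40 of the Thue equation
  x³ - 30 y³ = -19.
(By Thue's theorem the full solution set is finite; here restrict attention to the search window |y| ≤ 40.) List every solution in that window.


The equation is x³ - 30y³ = -19. For fixed y, x³ = 30·y³ − 19, so a solution requires the RHS to be a perfect cube.
Strategy: iterate y from -40 to 40, compute RHS = 30·y³ − 19, and check whether it is a (positive or negative) perfect cube.
Check small values of y:
  y = 0: RHS = -19 is not a perfect cube.
  y = 1: RHS = 11 is not a perfect cube.
  y = -1: RHS = -49 is not a perfect cube.
  y = 2: RHS = 221 is not a perfect cube.
  y = -2: RHS = -259 is not a perfect cube.
  y = 3: RHS = 791 is not a perfect cube.
  y = -3: RHS = -829 is not a perfect cube.
Continuing the search up to |y| = 40 finds no solutions either.
No (x, y) in the scanned range satisfies the equation.

No integer solutions with |y| ≤ 40.


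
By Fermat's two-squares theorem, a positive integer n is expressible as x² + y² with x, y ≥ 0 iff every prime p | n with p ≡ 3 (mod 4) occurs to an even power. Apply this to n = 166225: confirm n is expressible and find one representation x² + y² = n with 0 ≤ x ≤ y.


Step 1: Factor n = 166225 = 5^2 · 61 · 109.
Step 2: Check the mod-4 condition on each prime factor: 5 ≡ 1 (mod 4), exponent 2; 61 ≡ 1 (mod 4), exponent 1; 109 ≡ 1 (mod 4), exponent 1.
All primes ≡ 3 (mod 4) appear to even exponent (or don't appear), so by the two-squares theorem n IS expressible as a sum of two squares.
Step 3: Build a representation. Group n = k² · m with k = 5 and m = 61 · 109 = 6649 (a product of primes ≡ 1 (mod 4)); a representation of m scales to one of n via (k·x)² + (k·y)² = k²(x² + y²). Each prime p ≡ 1 (mod 4) is itself a sum of two squares; find a² by testing p − a² for a perfect square:
  61: 61 − 1² = 60, 61 − 2² = 57, 61 − 3² = 52, 61 − 4² = 45, 61 − 5² = 36 = 6² ⇒ 61 = 5² + 6².
  109: 109 − 1² = 108, 109 − 2² = 105, 109 − 3² = 100 = 10² ⇒ 109 = 3² + 10².
  Combine using the Brahmagupta–Fibonacci identity (a² + b²)(c² + d²) = (ac − bd)² + (ad + bc)² = (ac + bd)² + (ad − bc)²:
  61 · 109 = 6649: from (5² + 6²)(3² + 10²), take (5·3 − 6·10, 5·10 + 6·3) = (15 − 60, 50 + 18) = (-45, 68); dropping signs (only squares matter) gives (45, 68); check 45² + 68² = 2025 + 4624 = 6649 ✓.
  Scale by k = 5: (5·45, 5·68) = (225, 340).
Step 4: Order so x ≤ y and verify: 225² + 340² = 50625 + 115600 = 166225 = n. ✓

n = 166225 = 225² + 340² (one valid representation with x ≤ y).


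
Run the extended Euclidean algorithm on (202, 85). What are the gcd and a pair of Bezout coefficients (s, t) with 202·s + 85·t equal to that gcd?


Euclidean algorithm on (202, 85) — divide until remainder is 0:
  202 = 2 · 85 + 32
  85 = 2 · 32 + 21
  32 = 1 · 21 + 11
  21 = 1 · 11 + 10
  11 = 1 · 10 + 1
  10 = 10 · 1 + 0
gcd(202, 85) = 1.
Track Bezout coefficients alongside the remainders: start with r₀ = 202 = a·1 + b·0 (s = 1, t = 0) and r₁ = 85 = a·0 + b·1 (s = 0, t = 1); each new remainder r_{k+1} = r_{k-1} − q_k·r_k inherits s_{k+1} = s_{k-1} − q_k·s_k, t_{k+1} = t_{k-1} − q_k·t_k, so r_k = a·s_k + b·t_k at every step:
  q = 2: r = 32, s = 1 − 2·0 = 1, t = 0 − 2·1 = -2  (check: 202·1 + 85·(-2) = 32)
  q = 2: r = 21, s = 0 − 2·1 = -2, t = 1 − 2·(-2) = 5  (check: 202·(-2) + 85·5 = 21)
  q = 1: r = 11, s = 1 − 1·(-2) = 3, t = -2 − 1·5 = -7  (check: 202·3 + 85·(-7) = 11)
  q = 1: r = 10, s = -2 − 1·3 = -5, t = 5 − 1·(-7) = 12  (check: 202·(-5) + 85·12 = 10)
  q = 1: r = 1, s = 3 − 1·(-5) = 8, t = -7 − 1·12 = -19  (check: 202·8 + 85·(-19) = 1)
The row with r = 1 (the gcd) gives the Bezout coefficients s = 8, t = -19.
Result: 202 · (8) + 85 · (-19) = 1.

gcd(202, 85) = 1; s = 8, t = -19 (check: 202·8 + 85·(-19) = 1).


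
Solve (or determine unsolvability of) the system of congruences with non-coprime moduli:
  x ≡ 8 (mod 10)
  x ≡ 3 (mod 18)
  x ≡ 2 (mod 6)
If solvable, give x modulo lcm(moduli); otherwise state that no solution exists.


Moduli 10, 18, 6 are not pairwise coprime, so CRT works modulo lcm(m_i) when all pairwise compatibility conditions hold.
Pairwise compatibility: gcd(m_i, m_j) must divide a_i - a_j for every pair.
Merge one congruence at a time:
  Start: x ≡ 8 (mod 10).
  Combine with x ≡ 3 (mod 18): gcd(10, 18) = 2, and 3 - 8 = -5 is NOT divisible by 2.
    ⇒ system is inconsistent (no integer solution).

No solution (the system is inconsistent).


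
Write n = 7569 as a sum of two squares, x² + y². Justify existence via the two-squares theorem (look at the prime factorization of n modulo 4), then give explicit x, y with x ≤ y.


Step 1: Factor n = 7569 = 3^2 · 29^2.
Step 2: Check the mod-4 condition on each prime factor: 3 ≡ 3 (mod 4), exponent 2 (must be even); 29 ≡ 1 (mod 4), exponent 2.
All primes ≡ 3 (mod 4) appear to even exponent (or don't appear), so by the two-squares theorem n IS expressible as a sum of two squares.
Step 3: Build a representation. Group n = k² · m with k = 3 and m = 29 · 29 = 841 (a product of primes ≡ 1 (mod 4)); a representation of m scales to one of n via (k·x)² + (k·y)² = k²(x² + y²). Each prime p ≡ 1 (mod 4) is itself a sum of two squares; find a² by testing p − a² for a perfect square:
  29: 29 − 1² = 28, 29 − 2² = 25 = 5² ⇒ 29 = 2² + 5².
  Combine using the Brahmagupta–Fibonacci identity (a² + b²)(c² + d²) = (ac − bd)² + (ad + bc)² = (ac + bd)² + (ad − bc)²:
  29 · 29 = 841: from (2² + 5²)(2² + 5²), take (2·2 − 5·5, 2·5 + 5·2) = (4 − 25, 10 + 10) = (-21, 20); dropping signs (only squares matter) gives (21, 20); check 21² + 20² = 441 + 400 = 841 ✓.
  Scale by k = 3: (3·21, 3·20) = (63, 60).
Step 4: Order so x ≤ y and verify: 60² + 63² = 3600 + 3969 = 7569 = n. ✓

n = 7569 = 60² + 63² (one valid representation with x ≤ y).
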